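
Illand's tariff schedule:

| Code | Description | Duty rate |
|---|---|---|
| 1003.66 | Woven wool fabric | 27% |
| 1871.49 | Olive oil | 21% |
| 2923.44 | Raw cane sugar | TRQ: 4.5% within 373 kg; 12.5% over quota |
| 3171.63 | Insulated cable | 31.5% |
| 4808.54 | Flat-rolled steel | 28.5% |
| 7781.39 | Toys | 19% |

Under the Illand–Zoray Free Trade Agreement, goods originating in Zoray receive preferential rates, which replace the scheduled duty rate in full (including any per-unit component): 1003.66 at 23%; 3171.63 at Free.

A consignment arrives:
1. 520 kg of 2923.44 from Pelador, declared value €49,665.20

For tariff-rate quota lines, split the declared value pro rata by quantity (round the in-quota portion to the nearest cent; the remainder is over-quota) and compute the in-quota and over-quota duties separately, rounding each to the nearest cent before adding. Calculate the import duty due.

€3,358.14

Line 1 (2923.44, Pelador, 520 kg, €49,665.20):
Code 2923.44 is under a tariff-rate quota (threshold 373 kg). In-quota: 373 kg at 4.5%; over-quota: 147 kg at 12.5%.
Pro-rata value split: in-quota = €49,665.20 × 373/520 = €35,625.23; over-quota = €49,665.20 − €35,625.23 = €14,039.97.
In-quota duty = €35,625.23 × 4.5% = €1,603.14. Over-quota duty = €14,039.97 × 12.5% = €1,755.00.
Line duty = €1,603.14 + €1,755.00 = €3,358.14.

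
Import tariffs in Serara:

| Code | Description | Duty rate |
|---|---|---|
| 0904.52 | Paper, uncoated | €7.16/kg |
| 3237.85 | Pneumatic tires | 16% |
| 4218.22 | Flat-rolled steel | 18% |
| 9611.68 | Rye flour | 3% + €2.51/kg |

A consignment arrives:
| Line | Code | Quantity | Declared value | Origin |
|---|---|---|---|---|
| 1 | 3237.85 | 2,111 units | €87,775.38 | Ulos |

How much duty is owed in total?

Line 1 (3237.85, Ulos, 2,111 units, €87,775.38):
Base rate for 3237.85 is 16%.
Duty = €87,775.38 × 16% = €14,044.06.

€14,044.06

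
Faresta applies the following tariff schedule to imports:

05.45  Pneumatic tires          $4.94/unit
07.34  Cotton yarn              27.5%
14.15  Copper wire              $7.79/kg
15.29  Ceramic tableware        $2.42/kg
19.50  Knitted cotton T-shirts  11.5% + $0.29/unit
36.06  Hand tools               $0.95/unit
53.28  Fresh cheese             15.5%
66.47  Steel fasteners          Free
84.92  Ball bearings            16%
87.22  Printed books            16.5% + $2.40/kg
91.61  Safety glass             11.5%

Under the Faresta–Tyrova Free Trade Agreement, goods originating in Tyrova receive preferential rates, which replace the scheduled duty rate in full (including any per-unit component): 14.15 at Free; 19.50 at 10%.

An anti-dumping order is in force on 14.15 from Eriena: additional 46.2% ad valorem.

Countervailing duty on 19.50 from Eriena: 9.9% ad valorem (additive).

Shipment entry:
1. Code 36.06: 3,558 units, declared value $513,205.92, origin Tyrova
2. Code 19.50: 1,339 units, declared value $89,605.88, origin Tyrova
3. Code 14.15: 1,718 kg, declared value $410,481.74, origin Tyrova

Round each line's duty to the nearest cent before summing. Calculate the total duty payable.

$12,340.69

Line 1 (36.06, Tyrova, 3,558 units, $513,205.92):
Base rate for 36.06 is $0.95/unit.
Origin Tyrova is the FTA partner but 36.06 is not on the preference list; base rate stands.
Duty = 3,558 × $0.95 = $3,380.10.
Line 2 (19.50, Tyrova, 1,339 units, $89,605.88):
Base rate for 19.50 is 11.5% + $0.29/unit.
Origin Tyrova qualifies under the Faresta–Tyrova agreement and 19.50 is covered: preferential rate 10% applies instead.
The additional-duty order on 19.50 targets Eriena, not Tyrova; it does not apply.
Duty = $89,605.88 × 10% = $8,960.59.
Line 3 (14.15, Tyrova, 1,718 kg, $410,481.74):
Base rate for 14.15 is $7.79/kg.
Origin Tyrova qualifies under the Faresta–Tyrova agreement and 14.15 is covered: preferential rate Free applies instead.
The additional-duty order on 14.15 targets Eriena, not Tyrova; it does not apply.
Duty = $410,481.74 × 0% = $0.00.
Total = $3,380.10 + $8,960.59 + $0.00 = $12,340.69.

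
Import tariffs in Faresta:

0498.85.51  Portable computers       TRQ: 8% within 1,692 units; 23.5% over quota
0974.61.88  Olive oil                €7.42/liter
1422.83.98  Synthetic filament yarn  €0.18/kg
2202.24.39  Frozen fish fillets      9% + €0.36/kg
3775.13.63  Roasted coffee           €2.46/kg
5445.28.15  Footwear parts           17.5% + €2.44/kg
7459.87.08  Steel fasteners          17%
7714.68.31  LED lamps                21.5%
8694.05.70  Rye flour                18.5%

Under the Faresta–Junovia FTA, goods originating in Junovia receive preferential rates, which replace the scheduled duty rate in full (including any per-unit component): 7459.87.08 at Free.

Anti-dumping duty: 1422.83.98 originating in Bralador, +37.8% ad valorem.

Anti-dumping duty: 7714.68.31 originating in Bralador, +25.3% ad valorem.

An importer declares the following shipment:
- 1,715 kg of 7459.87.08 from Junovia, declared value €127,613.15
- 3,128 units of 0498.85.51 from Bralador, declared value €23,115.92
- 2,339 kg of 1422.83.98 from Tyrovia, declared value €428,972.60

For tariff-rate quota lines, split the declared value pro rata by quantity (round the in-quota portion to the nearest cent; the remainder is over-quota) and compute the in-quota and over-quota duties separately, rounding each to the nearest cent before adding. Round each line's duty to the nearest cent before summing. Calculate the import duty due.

€3,915.16

Line 1 (7459.87.08, Junovia, 1,715 kg, €127,613.15):
Base rate for 7459.87.08 is 17%.
Origin Junovia qualifies under the Faresta–Junovia agreement and 7459.87.08 is covered: preferential rate Free applies instead.
Duty = €127,613.15 × 0% = €0.00.
Line 2 (0498.85.51, Bralador, 3,128 units, €23,115.92):
Code 0498.85.51 is under a tariff-rate quota (threshold 1,692 units). In-quota: 1,692 units at 8%; over-quota: 1,436 units at 23.5%.
Pro-rata value split: in-quota = €23,115.92 × 1,692/3,128 = €12,503.88; over-quota = €23,115.92 − €12,503.88 = €10,612.04.
In-quota duty = €12,503.88 × 8% = €1,000.31. Over-quota duty = €10,612.04 × 23.5% = €2,493.83.
Line duty = €1,000.31 + €2,493.83 = €3,494.14.
Line 3 (1422.83.98, Tyrovia, 2,339 kg, €428,972.60):
Base rate for 1422.83.98 is €0.18/kg.
The additional-duty order on 1422.83.98 targets Bralador, not Tyrovia; it does not apply.
Duty = 2,339 × €0.18 = €421.02.
Total = €0.00 + €3,494.14 + €421.02 = €3,915.16.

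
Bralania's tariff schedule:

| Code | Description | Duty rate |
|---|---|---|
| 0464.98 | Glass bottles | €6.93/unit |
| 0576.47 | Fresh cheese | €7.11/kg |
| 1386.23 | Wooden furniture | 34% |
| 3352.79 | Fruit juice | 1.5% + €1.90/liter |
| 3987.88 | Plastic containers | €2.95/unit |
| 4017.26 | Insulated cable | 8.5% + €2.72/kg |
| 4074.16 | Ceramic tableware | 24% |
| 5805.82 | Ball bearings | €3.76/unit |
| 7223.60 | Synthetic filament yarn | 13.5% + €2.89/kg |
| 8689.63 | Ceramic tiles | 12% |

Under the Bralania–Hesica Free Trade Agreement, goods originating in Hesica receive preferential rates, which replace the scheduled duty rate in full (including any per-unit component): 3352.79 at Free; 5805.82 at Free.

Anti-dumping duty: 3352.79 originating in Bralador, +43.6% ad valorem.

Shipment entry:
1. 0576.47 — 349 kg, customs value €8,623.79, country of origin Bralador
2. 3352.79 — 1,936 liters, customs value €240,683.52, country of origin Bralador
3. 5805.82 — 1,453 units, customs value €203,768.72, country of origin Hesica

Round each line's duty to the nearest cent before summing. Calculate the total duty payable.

€114,708.06

Line 1 (0576.47, Bralador, 349 kg, €8,623.79):
Base rate for 0576.47 is €7.11/kg.
Duty = 349 × €7.11 = €2,481.39.
Line 2 (3352.79, Bralador, 1,936 liters, €240,683.52):
Base rate for 3352.79 is 1.5% + €1.90/liter.
3352.79 has an FTA preferential rate, but origin Bralador is not Hesica; base rate stands.
Additional duty on 3352.79 from Bralador: +43.6%. Applied ad valorem rate: 1.5% + 43.6% = 45.1%.
Duty = €240,683.52 × 45.1% + 1,936 × €1.90 = €112,226.67.
Line 3 (5805.82, Hesica, 1,453 units, €203,768.72):
Base rate for 5805.82 is €3.76/unit.
Origin Hesica qualifies under the Bralania–Hesica agreement and 5805.82 is covered: preferential rate Free applies instead.
Duty = €203,768.72 × 0% = €0.00.
Total = €2,481.39 + €112,226.67 + €0.00 = €114,708.06.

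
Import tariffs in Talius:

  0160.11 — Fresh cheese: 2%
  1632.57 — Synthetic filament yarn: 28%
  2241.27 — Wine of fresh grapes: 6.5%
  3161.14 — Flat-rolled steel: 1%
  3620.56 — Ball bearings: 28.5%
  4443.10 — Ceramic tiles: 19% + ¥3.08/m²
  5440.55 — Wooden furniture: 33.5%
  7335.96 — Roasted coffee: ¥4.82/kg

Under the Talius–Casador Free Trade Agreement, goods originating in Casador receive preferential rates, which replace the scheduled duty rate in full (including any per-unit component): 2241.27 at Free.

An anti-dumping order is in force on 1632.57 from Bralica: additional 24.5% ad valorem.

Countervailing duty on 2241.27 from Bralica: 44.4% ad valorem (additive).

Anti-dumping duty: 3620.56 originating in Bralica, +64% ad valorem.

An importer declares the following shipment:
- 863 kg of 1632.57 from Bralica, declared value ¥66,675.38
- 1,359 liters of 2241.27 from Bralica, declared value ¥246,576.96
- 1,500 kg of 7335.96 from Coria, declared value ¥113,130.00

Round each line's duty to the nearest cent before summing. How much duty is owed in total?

Line 1 (1632.57, Bralica, 863 kg, ¥66,675.38):
Base rate for 1632.57 is 28%.
Additional duty on 1632.57 from Bralica: +24.5%. Applied ad valorem rate: 28% + 24.5% = 52.5%.
Duty = ¥66,675.38 × 52.5% = ¥35,004.57.
Line 2 (2241.27, Bralica, 1,359 liters, ¥246,576.96):
Base rate for 2241.27 is 6.5%.
2241.27 has an FTA preferential rate, but origin Bralica is not Casador; base rate stands.
Additional duty on 2241.27 from Bralica: +44.4%. Applied ad valorem rate: 6.5% + 44.4% = 50.9%.
Duty = ¥246,576.96 × 50.9% = ¥125,507.67.
Line 3 (7335.96, Coria, 1,500 kg, ¥113,130.00):
Base rate for 7335.96 is ¥4.82/kg.
Duty = 1,500 × ¥4.82 = ¥7,230.00.
Total = ¥35,004.57 + ¥125,507.67 + ¥7,230.00 = ¥167,742.24.

¥167,742.24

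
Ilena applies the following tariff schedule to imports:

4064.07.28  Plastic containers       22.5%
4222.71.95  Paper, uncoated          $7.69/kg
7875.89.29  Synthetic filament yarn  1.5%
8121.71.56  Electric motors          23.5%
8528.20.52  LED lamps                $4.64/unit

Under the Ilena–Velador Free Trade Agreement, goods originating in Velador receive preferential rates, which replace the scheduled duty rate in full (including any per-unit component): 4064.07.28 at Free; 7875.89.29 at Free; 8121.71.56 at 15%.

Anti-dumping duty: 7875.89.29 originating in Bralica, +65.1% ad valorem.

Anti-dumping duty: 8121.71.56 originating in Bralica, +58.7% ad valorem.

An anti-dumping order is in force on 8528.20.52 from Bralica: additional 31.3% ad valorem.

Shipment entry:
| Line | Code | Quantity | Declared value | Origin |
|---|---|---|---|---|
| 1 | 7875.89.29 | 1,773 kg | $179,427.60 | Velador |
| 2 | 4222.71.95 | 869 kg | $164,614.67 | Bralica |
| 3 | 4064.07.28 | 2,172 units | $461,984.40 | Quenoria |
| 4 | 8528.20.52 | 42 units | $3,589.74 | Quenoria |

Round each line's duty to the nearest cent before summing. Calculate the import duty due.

Line 1 (7875.89.29, Velador, 1,773 kg, $179,427.60):
Base rate for 7875.89.29 is 1.5%.
Origin Velador qualifies under the Ilena–Velador agreement and 7875.89.29 is covered: preferential rate Free applies instead.
The additional-duty order on 7875.89.29 targets Bralica, not Velador; it does not apply.
Duty = $179,427.60 × 0% = $0.00.
Line 2 (4222.71.95, Bralica, 869 kg, $164,614.67):
Base rate for 4222.71.95 is $7.69/kg.
Duty = 869 × $7.69 = $6,682.61.
Line 3 (4064.07.28, Quenoria, 2,172 units, $461,984.40):
Base rate for 4064.07.28 is 22.5%.
4064.07.28 has an FTA preferential rate, but origin Quenoria is not Velador; base rate stands.
Duty = $461,984.40 × 22.5% = $103,946.49.
Line 4 (8528.20.52, Quenoria, 42 units, $3,589.74):
Base rate for 8528.20.52 is $4.64/unit.
The additional-duty order on 8528.20.52 targets Bralica, not Quenoria; it does not apply.
Duty = 42 × $4.64 = $194.88.
Total = $0.00 + $6,682.61 + $103,946.49 + $194.88 = $110,823.98.

$110,823.98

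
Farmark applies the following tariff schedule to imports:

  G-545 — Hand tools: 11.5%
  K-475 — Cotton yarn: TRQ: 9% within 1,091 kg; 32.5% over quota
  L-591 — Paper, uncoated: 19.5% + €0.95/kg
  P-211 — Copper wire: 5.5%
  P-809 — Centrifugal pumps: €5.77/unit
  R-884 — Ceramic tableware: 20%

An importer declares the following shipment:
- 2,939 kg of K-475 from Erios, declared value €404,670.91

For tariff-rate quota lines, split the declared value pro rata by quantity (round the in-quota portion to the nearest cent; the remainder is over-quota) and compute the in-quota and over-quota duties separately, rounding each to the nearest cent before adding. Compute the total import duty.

€96,216.39

Line 1 (K-475, Erios, 2,939 kg, €404,670.91):
Code K-475 is under a tariff-rate quota (threshold 1,091 kg). In-quota: 1,091 kg at 9%; over-quota: 1,848 kg at 32.5%.
Pro-rata value split: in-quota = €404,670.91 × 1,091/2,939 = €150,219.79; over-quota = €404,670.91 − €150,219.79 = €254,451.12.
In-quota duty = €150,219.79 × 9% = €13,519.78. Over-quota duty = €254,451.12 × 32.5% = €82,696.61.
Line duty = €13,519.78 + €82,696.61 = €96,216.39.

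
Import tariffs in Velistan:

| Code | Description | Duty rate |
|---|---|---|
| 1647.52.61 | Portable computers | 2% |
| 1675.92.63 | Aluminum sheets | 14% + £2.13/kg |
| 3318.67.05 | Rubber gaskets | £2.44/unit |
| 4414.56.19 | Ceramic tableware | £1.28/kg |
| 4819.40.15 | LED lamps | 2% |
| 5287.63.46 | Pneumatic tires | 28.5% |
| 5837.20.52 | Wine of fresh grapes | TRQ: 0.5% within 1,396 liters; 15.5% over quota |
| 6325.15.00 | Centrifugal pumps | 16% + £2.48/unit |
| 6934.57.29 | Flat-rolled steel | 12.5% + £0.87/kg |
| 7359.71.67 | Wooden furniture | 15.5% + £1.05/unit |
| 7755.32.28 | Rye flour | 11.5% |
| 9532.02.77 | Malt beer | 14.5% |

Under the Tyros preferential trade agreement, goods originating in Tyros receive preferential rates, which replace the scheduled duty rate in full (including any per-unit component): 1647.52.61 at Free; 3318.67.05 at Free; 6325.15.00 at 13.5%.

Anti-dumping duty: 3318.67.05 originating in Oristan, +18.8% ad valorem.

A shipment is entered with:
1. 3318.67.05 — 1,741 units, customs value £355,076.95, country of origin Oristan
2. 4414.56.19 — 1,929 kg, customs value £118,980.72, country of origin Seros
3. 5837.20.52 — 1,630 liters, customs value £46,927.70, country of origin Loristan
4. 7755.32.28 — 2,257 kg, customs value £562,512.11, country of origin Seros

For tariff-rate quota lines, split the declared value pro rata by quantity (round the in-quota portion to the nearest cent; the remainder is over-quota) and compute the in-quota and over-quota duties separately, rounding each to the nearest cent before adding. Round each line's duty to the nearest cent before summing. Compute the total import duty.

Line 1 (3318.67.05, Oristan, 1,741 units, £355,076.95):
Base rate for 3318.67.05 is £2.44/unit.
3318.67.05 has an FTA preferential rate, but origin Oristan is not Tyros; base rate stands.
Additional duty on 3318.67.05 from Oristan: +18.8% ad valorem. Applied ad valorem rate = 18.8%.
Duty = £355,076.95 × 18.8% + 1,741 × £2.44 = £71,002.51.
Line 2 (4414.56.19, Seros, 1,929 kg, £118,980.72):
Base rate for 4414.56.19 is £1.28/kg.
Duty = 1,929 × £1.28 = £2,469.12.
Line 3 (5837.20.52, Loristan, 1,630 liters, £46,927.70):
Code 5837.20.52 is under a tariff-rate quota (threshold 1,396 liters). In-quota: 1,396 liters at 0.5%; over-quota: 234 liters at 15.5%.
Pro-rata value split: in-quota = £46,927.70 × 1,396/1,630 = £40,190.84; over-quota = £46,927.70 − £40,190.84 = £6,736.86.
In-quota duty = £40,190.84 × 0.5% = £200.95. Over-quota duty = £6,736.86 × 15.5% = £1,044.21.
Line duty = £200.95 + £1,044.21 = £1,245.16.
Line 4 (7755.32.28, Seros, 2,257 kg, £562,512.11):
Base rate for 7755.32.28 is 11.5%.
Duty = £562,512.11 × 11.5% = £64,688.89.
Total = £71,002.51 + £2,469.12 + £1,245.16 + £64,688.89 = £139,405.68.

£139,405.68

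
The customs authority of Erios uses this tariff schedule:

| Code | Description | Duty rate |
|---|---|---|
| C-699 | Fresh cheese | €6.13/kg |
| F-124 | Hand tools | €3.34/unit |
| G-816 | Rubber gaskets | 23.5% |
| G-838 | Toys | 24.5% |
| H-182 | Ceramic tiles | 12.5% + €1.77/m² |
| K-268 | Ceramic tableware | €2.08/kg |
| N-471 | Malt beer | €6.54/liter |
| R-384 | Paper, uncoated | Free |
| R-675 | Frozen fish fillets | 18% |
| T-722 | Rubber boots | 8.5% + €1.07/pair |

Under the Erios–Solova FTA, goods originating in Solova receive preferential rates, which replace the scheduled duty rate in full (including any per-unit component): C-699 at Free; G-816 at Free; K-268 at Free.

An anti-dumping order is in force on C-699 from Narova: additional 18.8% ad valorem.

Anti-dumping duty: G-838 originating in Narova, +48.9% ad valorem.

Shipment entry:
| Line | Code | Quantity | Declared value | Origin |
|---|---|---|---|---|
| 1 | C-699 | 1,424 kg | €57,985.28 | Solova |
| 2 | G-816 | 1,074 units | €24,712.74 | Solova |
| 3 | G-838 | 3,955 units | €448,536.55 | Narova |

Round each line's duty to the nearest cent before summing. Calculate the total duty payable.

Line 1 (C-699, Solova, 1,424 kg, €57,985.28):
Base rate for C-699 is €6.13/kg.
Origin Solova qualifies under the Erios–Solova agreement and C-699 is covered: preferential rate Free applies instead.
The additional-duty order on C-699 targets Narova, not Solova; it does not apply.
Duty = €57,985.28 × 0% = €0.00.
Line 2 (G-816, Solova, 1,074 units, €24,712.74):
Base rate for G-816 is 23.5%.
Origin Solova qualifies under the Erios–Solova agreement and G-816 is covered: preferential rate Free applies instead.
Duty = €24,712.74 × 0% = €0.00.
Line 3 (G-838, Narova, 3,955 units, €448,536.55):
Base rate for G-838 is 24.5%.
Additional duty on G-838 from Narova: +48.9%. Applied ad valorem rate: 24.5% + 48.9% = 73.4%.
Duty = €448,536.55 × 73.4% = €329,225.83.
Total = €0.00 + €0.00 + €329,225.83 = €329,225.83.

€329,225.83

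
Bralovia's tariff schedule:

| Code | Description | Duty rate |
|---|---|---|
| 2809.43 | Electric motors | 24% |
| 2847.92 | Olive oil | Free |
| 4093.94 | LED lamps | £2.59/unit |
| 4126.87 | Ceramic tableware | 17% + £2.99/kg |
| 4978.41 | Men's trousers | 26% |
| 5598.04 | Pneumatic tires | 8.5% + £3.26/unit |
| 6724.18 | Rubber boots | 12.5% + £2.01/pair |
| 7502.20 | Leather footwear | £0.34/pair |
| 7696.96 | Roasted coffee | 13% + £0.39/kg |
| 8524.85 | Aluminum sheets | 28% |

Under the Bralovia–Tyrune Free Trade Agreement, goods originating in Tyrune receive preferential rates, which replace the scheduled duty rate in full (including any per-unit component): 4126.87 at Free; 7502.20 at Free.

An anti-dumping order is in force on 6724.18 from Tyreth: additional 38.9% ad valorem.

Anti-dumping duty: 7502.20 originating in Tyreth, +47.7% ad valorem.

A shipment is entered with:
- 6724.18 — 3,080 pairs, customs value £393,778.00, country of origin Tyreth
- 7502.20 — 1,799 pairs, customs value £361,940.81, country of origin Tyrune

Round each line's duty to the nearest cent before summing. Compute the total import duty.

£208,592.69

Line 1 (6724.18, Tyreth, 3,080 pairs, £393,778.00):
Base rate for 6724.18 is 12.5% + £2.01/pair.
Additional duty on 6724.18 from Tyreth: +38.9%. Applied ad valorem rate: 12.5% + 38.9% = 51.4%.
Duty = £393,778.00 × 51.4% + 3,080 × £2.01 = £208,592.69.
Line 2 (7502.20, Tyrune, 1,799 pairs, £361,940.81):
Base rate for 7502.20 is £0.34/pair.
Origin Tyrune qualifies under the Bralovia–Tyrune agreement and 7502.20 is covered: preferential rate Free applies instead.
The additional-duty order on 7502.20 targets Tyreth, not Tyrune; it does not apply.
Duty = £361,940.81 × 0% = £0.00.
Total = £208,592.69 + £0.00 = £208,592.69.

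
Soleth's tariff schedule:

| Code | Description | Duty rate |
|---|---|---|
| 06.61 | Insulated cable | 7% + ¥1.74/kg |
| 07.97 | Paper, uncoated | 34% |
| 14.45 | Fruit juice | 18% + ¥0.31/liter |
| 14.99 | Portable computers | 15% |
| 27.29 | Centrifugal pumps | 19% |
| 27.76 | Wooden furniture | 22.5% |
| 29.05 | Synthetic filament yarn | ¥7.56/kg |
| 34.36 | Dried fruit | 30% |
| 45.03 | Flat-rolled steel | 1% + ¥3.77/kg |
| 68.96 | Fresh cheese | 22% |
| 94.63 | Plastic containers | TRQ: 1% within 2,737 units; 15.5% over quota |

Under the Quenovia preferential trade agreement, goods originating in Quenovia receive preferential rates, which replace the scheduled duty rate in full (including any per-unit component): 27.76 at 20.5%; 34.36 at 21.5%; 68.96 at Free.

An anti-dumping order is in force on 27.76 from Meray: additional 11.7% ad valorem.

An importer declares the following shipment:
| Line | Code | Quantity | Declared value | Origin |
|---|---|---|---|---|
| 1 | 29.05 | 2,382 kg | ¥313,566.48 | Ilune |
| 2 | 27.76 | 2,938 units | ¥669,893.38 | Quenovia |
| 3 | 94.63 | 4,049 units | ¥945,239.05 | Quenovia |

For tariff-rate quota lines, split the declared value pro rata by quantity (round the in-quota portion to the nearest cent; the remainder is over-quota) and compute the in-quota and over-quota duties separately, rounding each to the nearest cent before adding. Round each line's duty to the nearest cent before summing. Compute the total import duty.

Line 1 (29.05, Ilune, 2,382 kg, ¥313,566.48):
Base rate for 29.05 is ¥7.56/kg.
Duty = 2,382 × ¥7.56 = ¥18,007.92.
Line 2 (27.76, Quenovia, 2,938 units, ¥669,893.38):
Base rate for 27.76 is 22.5%.
Origin Quenovia qualifies under the Soleth–Quenovia agreement and 27.76 is covered: preferential rate 20.5% applies instead.
The additional-duty order on 27.76 targets Meray, not Quenovia; it does not apply.
Duty = ¥669,893.38 × 20.5% = ¥137,328.14.
Line 3 (94.63, Quenovia, 4,049 units, ¥945,239.05):
Code 94.63 is under a tariff-rate quota (threshold 2,737 units). In-quota: 2,737 units at 1%; over-quota: 1,312 units at 15.5%.
Pro-rata value split: in-quota = ¥945,239.05 × 2,737/4,049 = ¥638,952.65; over-quota = ¥945,239.05 − ¥638,952.65 = ¥306,286.40.
In-quota duty = ¥638,952.65 × 1% = ¥6,389.53. Over-quota duty = ¥306,286.40 × 15.5% = ¥47,474.39.
Line duty = ¥6,389.53 + ¥47,474.39 = ¥53,863.92.
Total = ¥18,007.92 + ¥137,328.14 + ¥53,863.92 = ¥209,199.98.

¥209,199.98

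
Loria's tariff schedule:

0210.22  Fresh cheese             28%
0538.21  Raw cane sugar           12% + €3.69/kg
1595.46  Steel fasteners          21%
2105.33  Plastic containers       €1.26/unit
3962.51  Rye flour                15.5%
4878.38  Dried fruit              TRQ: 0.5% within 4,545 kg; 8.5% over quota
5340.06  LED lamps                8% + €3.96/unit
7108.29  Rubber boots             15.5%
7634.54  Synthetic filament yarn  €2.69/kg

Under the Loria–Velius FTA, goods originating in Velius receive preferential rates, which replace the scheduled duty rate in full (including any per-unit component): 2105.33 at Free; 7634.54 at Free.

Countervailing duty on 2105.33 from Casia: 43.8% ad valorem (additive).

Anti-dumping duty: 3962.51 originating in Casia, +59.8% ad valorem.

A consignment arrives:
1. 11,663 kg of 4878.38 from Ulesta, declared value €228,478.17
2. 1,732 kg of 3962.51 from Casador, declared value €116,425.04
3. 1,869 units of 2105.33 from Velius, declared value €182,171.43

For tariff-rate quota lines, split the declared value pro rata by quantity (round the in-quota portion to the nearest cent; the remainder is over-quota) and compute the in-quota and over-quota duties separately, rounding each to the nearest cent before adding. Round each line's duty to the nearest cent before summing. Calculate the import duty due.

€30,343.60

Line 1 (4878.38, Ulesta, 11,663 kg, €228,478.17):
Code 4878.38 is under a tariff-rate quota (threshold 4,545 kg). In-quota: 4,545 kg at 0.5%; over-quota: 7,118 kg at 8.5%.
Pro-rata value split: in-quota = €228,478.17 × 4,545/11,663 = €89,036.55; over-quota = €228,478.17 − €89,036.55 = €139,441.62.
In-quota duty = €89,036.55 × 0.5% = €445.18. Over-quota duty = €139,441.62 × 8.5% = €11,852.54.
Line duty = €445.18 + €11,852.54 = €12,297.72.
Line 2 (3962.51, Casador, 1,732 kg, €116,425.04):
Base rate for 3962.51 is 15.5%.
The additional-duty order on 3962.51 targets Casia, not Casador; it does not apply.
Duty = €116,425.04 × 15.5% = €18,045.88.
Line 3 (2105.33, Velius, 1,869 units, €182,171.43):
Base rate for 2105.33 is €1.26/unit.
Origin Velius qualifies under the Loria–Velius agreement and 2105.33 is covered: preferential rate Free applies instead.
The additional-duty order on 2105.33 targets Casia, not Velius; it does not apply.
Duty = €182,171.43 × 0% = €0.00.
Total = €12,297.72 + €18,045.88 + €0.00 = €30,343.60.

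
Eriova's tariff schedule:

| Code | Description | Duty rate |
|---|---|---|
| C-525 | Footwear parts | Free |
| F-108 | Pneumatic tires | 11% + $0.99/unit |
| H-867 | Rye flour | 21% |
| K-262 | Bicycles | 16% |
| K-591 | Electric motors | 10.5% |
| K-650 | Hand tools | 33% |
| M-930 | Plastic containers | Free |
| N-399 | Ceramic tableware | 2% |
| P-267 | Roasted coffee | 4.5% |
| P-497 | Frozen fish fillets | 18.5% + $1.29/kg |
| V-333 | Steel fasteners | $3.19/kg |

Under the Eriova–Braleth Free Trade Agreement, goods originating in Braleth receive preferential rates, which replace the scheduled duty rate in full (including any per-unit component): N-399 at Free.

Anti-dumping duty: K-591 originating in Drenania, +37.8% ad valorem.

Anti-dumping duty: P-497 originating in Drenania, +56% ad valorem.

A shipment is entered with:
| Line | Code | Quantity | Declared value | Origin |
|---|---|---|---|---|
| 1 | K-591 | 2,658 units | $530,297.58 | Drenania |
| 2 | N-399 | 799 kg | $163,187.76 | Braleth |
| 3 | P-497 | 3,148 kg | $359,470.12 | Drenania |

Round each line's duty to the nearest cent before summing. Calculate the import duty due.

$527,999.89

Line 1 (K-591, Drenania, 2,658 units, $530,297.58):
Base rate for K-591 is 10.5%.
Additional duty on K-591 from Drenania: +37.8%. Applied ad valorem rate: 10.5% + 37.8% = 48.3%.
Duty = $530,297.58 × 48.3% = $256,133.73.
Line 2 (N-399, Braleth, 799 kg, $163,187.76):
Base rate for N-399 is 2%.
Origin Braleth qualifies under the Eriova–Braleth agreement and N-399 is covered: preferential rate Free applies instead.
Duty = $163,187.76 × 0% = $0.00.
Line 3 (P-497, Drenania, 3,148 kg, $359,470.12):
Base rate for P-497 is 18.5% + $1.29/kg.
Additional duty on P-497 from Drenania: +56%. Applied ad valorem rate: 18.5% + 56% = 74.5%.
Duty = $359,470.12 × 74.5% + 3,148 × $1.29 = $271,866.16.
Total = $256,133.73 + $0.00 + $271,866.16 = $527,999.89.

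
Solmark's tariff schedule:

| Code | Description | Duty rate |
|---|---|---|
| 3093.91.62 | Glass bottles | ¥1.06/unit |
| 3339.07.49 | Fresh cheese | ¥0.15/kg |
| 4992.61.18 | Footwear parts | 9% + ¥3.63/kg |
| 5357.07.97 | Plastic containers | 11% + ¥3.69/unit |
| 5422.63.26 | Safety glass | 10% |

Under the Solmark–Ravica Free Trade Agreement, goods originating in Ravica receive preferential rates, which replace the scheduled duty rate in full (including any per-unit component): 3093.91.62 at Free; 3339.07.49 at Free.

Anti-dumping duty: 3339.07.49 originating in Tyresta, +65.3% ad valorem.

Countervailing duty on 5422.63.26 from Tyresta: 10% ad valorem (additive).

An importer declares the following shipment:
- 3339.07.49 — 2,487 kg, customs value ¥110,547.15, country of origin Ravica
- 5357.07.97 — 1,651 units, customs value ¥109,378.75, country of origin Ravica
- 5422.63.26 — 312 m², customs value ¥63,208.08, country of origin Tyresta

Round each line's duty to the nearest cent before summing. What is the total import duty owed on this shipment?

Line 1 (3339.07.49, Ravica, 2,487 kg, ¥110,547.15):
Base rate for 3339.07.49 is ¥0.15/kg.
Origin Ravica qualifies under the Solmark–Ravica agreement and 3339.07.49 is covered: preferential rate Free applies instead.
The additional-duty order on 3339.07.49 targets Tyresta, not Ravica; it does not apply.
Duty = ¥110,547.15 × 0% = ¥0.00.
Line 2 (5357.07.97, Ravica, 1,651 units, ¥109,378.75):
Base rate for 5357.07.97 is 11% + ¥3.69/unit.
Origin Ravica is the FTA partner but 5357.07.97 is not on the preference list; base rate stands.
Duty = ¥109,378.75 × 11% + 1,651 × ¥3.69 = ¥18,123.85.
Line 3 (5422.63.26, Tyresta, 312 m², ¥63,208.08):
Base rate for 5422.63.26 is 10%.
Additional duty on 5422.63.26 from Tyresta: +10%. Applied ad valorem rate: 10% + 10% = 20%.
Duty = ¥63,208.08 × 20% = ¥12,641.62.
Total = ¥0.00 + ¥18,123.85 + ¥12,641.62 = ¥30,765.47.

¥30,765.47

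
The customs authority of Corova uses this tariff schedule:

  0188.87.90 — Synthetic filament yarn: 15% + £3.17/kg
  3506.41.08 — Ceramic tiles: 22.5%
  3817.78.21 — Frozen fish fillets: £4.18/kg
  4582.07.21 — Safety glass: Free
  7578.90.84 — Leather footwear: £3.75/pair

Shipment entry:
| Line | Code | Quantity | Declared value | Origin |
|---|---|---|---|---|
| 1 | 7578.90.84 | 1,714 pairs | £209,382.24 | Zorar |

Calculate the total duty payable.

Line 1 (7578.90.84, Zorar, 1,714 pairs, £209,382.24):
Base rate for 7578.90.84 is £3.75/pair.
Duty = 1,714 × £3.75 = £6,427.50.

£6,427.50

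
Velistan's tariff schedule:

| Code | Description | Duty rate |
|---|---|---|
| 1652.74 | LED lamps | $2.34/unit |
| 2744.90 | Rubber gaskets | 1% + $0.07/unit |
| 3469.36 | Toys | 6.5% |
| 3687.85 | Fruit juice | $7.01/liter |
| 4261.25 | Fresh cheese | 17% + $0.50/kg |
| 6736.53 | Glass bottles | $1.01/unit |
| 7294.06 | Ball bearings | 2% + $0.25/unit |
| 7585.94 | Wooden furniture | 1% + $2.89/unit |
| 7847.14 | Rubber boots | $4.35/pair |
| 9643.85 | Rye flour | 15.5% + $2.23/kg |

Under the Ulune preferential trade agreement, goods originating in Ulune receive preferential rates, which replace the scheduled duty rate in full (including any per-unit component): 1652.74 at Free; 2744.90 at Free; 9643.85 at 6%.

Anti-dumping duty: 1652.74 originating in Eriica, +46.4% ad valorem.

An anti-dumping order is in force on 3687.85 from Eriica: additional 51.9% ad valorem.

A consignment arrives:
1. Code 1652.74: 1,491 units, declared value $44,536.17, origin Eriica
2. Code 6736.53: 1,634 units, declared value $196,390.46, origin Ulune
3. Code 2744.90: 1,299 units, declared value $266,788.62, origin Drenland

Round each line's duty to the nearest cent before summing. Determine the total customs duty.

Line 1 (1652.74, Eriica, 1,491 units, $44,536.17):
Base rate for 1652.74 is $2.34/unit.
1652.74 has an FTA preferential rate, but origin Eriica is not Ulune; base rate stands.
Additional duty on 1652.74 from Eriica: +46.4% ad valorem. Applied ad valorem rate = 46.4%.
Duty = $44,536.17 × 46.4% + 1,491 × $2.34 = $24,153.72.
Line 2 (6736.53, Ulune, 1,634 units, $196,390.46):
Base rate for 6736.53 is $1.01/unit.
Origin Ulune is the FTA partner but 6736.53 is not on the preference list; base rate stands.
Duty = 1,634 × $1.01 = $1,650.34.
Line 3 (2744.90, Drenland, 1,299 units, $266,788.62):
Base rate for 2744.90 is 1% + $0.07/unit.
2744.90 has an FTA preferential rate, but origin Drenland is not Ulune; base rate stands.
Duty = $266,788.62 × 1% + 1,299 × $0.07 = $2,758.82.
Total = $24,153.72 + $1,650.34 + $2,758.82 = $28,562.88.

$28,562.88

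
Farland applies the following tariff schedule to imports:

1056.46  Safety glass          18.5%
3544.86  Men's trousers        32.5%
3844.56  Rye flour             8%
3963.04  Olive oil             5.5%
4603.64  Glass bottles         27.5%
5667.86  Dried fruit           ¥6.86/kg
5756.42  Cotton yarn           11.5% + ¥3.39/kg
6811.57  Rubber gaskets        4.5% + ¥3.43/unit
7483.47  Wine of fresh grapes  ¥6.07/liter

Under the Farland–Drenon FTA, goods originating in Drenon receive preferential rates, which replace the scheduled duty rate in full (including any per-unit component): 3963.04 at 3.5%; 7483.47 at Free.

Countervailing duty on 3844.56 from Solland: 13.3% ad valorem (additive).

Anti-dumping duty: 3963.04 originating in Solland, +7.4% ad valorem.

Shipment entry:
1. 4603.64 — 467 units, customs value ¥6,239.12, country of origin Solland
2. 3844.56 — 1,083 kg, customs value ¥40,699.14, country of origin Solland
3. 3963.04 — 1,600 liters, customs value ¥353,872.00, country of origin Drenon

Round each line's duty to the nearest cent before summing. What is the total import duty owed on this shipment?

Line 1 (4603.64, Solland, 467 units, ¥6,239.12):
Base rate for 4603.64 is 27.5%.
Duty = ¥6,239.12 × 27.5% = ¥1,715.76.
Line 2 (3844.56, Solland, 1,083 kg, ¥40,699.14):
Base rate for 3844.56 is 8%.
Additional duty on 3844.56 from Solland: +13.3%. Applied ad valorem rate: 8% + 13.3% = 21.3%.
Duty = ¥40,699.14 × 21.3% = ¥8,668.92.
Line 3 (3963.04, Drenon, 1,600 liters, ¥353,872.00):
Base rate for 3963.04 is 5.5%.
Origin Drenon qualifies under the Farland–Drenon agreement and 3963.04 is covered: preferential rate 3.5% applies instead.
The additional-duty order on 3963.04 targets Solland, not Drenon; it does not apply.
Duty = ¥353,872.00 × 3.5% = ¥12,385.52.
Total = ¥1,715.76 + ¥8,668.92 + ¥12,385.52 = ¥22,770.20.

¥22,770.20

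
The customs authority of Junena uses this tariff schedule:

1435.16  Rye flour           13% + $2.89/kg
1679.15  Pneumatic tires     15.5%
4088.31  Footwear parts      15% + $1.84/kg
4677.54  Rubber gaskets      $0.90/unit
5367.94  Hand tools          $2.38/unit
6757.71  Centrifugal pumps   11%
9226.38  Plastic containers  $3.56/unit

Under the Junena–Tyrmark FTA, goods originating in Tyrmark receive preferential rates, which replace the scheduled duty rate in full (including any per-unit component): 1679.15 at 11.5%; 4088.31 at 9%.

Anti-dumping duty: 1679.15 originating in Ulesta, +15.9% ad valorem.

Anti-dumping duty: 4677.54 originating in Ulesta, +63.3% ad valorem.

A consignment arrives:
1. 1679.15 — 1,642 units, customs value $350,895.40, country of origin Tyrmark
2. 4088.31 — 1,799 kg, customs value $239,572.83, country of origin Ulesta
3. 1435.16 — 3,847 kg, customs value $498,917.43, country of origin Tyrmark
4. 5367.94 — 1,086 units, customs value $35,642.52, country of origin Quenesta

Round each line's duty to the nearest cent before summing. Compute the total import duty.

$158,160.83

Line 1 (1679.15, Tyrmark, 1,642 units, $350,895.40):
Base rate for 1679.15 is 15.5%.
Origin Tyrmark qualifies under the Junena–Tyrmark agreement and 1679.15 is covered: preferential rate 11.5% applies instead.
The additional-duty order on 1679.15 targets Ulesta, not Tyrmark; it does not apply.
Duty = $350,895.40 × 11.5% = $40,352.97.
Line 2 (4088.31, Ulesta, 1,799 kg, $239,572.83):
Base rate for 4088.31 is 15% + $1.84/kg.
4088.31 has an FTA preferential rate, but origin Ulesta is not Tyrmark; base rate stands.
Duty = $239,572.83 × 15% + 1,799 × $1.84 = $39,246.08.
Line 3 (1435.16, Tyrmark, 3,847 kg, $498,917.43):
Base rate for 1435.16 is 13% + $2.89/kg.
Origin Tyrmark is the FTA partner but 1435.16 is not on the preference list; base rate stands.
Duty = $498,917.43 × 13% + 3,847 × $2.89 = $75,977.10.
Line 4 (5367.94, Quenesta, 1,086 units, $35,642.52):
Base rate for 5367.94 is $2.38/unit.
Duty = 1,086 × $2.38 = $2,584.68.
Total = $40,352.97 + $39,246.08 + $75,977.10 + $2,584.68 = $158,160.83.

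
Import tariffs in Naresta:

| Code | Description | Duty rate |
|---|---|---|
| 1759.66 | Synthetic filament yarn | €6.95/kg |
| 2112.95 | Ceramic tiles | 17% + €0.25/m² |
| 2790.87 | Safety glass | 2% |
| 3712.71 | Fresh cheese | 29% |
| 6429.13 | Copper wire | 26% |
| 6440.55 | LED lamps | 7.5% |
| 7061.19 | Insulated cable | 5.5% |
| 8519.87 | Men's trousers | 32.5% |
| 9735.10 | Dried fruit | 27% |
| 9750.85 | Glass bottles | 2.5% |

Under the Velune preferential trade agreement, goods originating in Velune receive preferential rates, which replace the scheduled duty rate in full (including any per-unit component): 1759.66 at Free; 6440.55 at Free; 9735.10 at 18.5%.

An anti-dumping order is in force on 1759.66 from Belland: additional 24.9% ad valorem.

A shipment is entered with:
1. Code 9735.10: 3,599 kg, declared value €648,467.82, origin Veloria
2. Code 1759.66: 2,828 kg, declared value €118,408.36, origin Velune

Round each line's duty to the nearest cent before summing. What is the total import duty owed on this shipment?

€175,086.31

Line 1 (9735.10, Veloria, 3,599 kg, €648,467.82):
Base rate for 9735.10 is 27%.
9735.10 has an FTA preferential rate, but origin Veloria is not Velune; base rate stands.
Duty = €648,467.82 × 27% = €175,086.31.
Line 2 (1759.66, Velune, 2,828 kg, €118,408.36):
Base rate for 1759.66 is €6.95/kg.
Origin Velune qualifies under the Naresta–Velune agreement and 1759.66 is covered: preferential rate Free applies instead.
The additional-duty order on 1759.66 targets Belland, not Velune; it does not apply.
Duty = €118,408.36 × 0% = €0.00.
Total = €175,086.31 + €0.00 = €175,086.31.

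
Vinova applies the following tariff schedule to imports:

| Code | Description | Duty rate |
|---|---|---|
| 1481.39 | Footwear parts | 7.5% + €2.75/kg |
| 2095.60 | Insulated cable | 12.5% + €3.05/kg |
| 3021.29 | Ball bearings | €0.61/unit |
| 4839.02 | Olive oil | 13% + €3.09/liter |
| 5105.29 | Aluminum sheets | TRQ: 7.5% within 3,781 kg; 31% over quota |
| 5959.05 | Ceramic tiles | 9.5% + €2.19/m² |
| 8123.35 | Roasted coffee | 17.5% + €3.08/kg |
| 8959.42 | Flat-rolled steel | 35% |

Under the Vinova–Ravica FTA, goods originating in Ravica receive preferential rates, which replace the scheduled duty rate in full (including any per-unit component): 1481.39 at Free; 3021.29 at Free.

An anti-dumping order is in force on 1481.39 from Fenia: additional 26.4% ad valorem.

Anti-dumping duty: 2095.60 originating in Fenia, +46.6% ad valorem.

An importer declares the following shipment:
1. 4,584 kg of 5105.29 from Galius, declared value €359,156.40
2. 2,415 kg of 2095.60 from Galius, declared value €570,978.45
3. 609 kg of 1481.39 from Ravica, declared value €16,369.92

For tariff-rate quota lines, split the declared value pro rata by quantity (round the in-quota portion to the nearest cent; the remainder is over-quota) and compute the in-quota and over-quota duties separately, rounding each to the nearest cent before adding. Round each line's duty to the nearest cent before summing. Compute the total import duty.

€120,459.83

Line 1 (5105.29, Galius, 4,584 kg, €359,156.40):
Code 5105.29 is under a tariff-rate quota (threshold 3,781 kg). In-quota: 3,781 kg at 7.5%; over-quota: 803 kg at 31%.
Pro-rata value split: in-quota = €359,156.40 × 3,781/4,584 = €296,241.35; over-quota = €359,156.40 − €296,241.35 = €62,915.05.
In-quota duty = €296,241.35 × 7.5% = €22,218.10. Over-quota duty = €62,915.05 × 31% = €19,503.67.
Line duty = €22,218.10 + €19,503.67 = €41,721.77.
Line 2 (2095.60, Galius, 2,415 kg, €570,978.45):
Base rate for 2095.60 is 12.5% + €3.05/kg.
The additional-duty order on 2095.60 targets Fenia, not Galius; it does not apply.
Duty = €570,978.45 × 12.5% + 2,415 × €3.05 = €78,738.06.
Line 3 (1481.39, Ravica, 609 kg, €16,369.92):
Base rate for 1481.39 is 7.5% + €2.75/kg.
Origin Ravica qualifies under the Vinova–Ravica agreement and 1481.39 is covered: preferential rate Free applies instead.
The additional-duty order on 1481.39 targets Fenia, not Ravica; it does not apply.
Duty = €16,369.92 × 0% = €0.00.
Total = €41,721.77 + €78,738.06 + €0.00 = €120,459.83.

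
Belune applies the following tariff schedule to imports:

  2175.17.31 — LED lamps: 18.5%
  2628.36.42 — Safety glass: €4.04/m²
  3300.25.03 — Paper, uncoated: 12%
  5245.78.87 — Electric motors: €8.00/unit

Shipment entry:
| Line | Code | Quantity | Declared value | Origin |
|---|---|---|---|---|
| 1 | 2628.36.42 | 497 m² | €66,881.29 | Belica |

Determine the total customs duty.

€2,007.88

Line 1 (2628.36.42, Belica, 497 m², €66,881.29):
Base rate for 2628.36.42 is €4.04/m².
Duty = 497 × €4.04 = €2,007.88.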